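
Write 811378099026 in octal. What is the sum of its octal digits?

47

811378099026 in base 8 is 13635171641522.
Digit sum: 1+3+6+3+5+1+7+1+6+4+1+5+2+2 = 47.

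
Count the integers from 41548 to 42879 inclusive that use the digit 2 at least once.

The integers in [41548, 42879] that use the digit 2 at least once: 41552, 41562, 41572, 41582, 41592, 41602, …, 42878, 42879.
961 qualify.

961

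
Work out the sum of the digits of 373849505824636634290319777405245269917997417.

3+7+3+8+4+9+5+0+5+8+2+4+6+3+6+6+3+4+2+9+0+3+1+9+7+7+7+4+0+5+2+4+5+2+6+9+9+1+7+9+9+7+4+1+7 = 222

222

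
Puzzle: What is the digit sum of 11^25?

11^25 = 108347059433883722041830251
Sum of its 27 digits: 101.

101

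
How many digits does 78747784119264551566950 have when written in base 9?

24

78747784119264551566950 in base 9 is 878618188802320441317040, which has 24 digits.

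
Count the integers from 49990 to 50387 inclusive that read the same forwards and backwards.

5

The integers in [49990, 50387] that read the same forwards and backwards: 49994, 50005, 50105, 50205, 50305.
5 qualify.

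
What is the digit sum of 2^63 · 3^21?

144

2^63 · 3^21 = 96479729228174488169059713024
Sum of its 29 digits: 144.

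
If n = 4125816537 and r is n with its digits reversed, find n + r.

Reverse of 4125816537 is 7356185214.
4125816537 + 7356185214 = 11482001751

11482001751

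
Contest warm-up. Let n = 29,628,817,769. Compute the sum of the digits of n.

65

2+9+6+2+8+8+1+7+7+6+9 = 65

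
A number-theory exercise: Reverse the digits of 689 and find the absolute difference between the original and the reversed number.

297

Reverse of 689 is 986.
|689 − 986| = 297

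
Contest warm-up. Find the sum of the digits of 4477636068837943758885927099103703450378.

203

4+4+7+7+6+3+6+0+6+8+8+3+7+9+4+3+7+5+8+8+8+5+9+2+7+0+9+9+1+0+3+7+0+3+4+5+0+3+7+8 = 203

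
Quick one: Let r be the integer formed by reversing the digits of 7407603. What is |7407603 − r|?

Reverse of 7407603 is 3067047.
|7407603 − 3067047| = 4340556

4340556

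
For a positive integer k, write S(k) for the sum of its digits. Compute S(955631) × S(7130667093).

1218

S(955631) = 9+5+5+6+3+1 = 29.
S(7130667093) = 7+1+3+0+6+6+7+0+9+3 = 42.
29 · 42 = 1218.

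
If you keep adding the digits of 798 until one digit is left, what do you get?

6

7+9+8 = 24
2+4 = 6
(Equivalently, 798 mod 9 = 6.)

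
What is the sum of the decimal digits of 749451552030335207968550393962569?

150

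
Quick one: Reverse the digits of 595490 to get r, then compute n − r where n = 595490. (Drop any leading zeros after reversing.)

Reverse of 595490 is 94595.
595490 − 94595 = 500895

500895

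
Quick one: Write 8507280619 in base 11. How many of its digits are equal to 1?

8507280619 in base 11 is 3676157932.
The digit 1 appears 1 time.

1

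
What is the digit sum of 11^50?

11^50 = 11739085287969531650666649599035831993898213898723001
Sum of its 53 digits: 265.

265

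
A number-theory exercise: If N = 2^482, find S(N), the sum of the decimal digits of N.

670

2^482 = 12486994201263968925526388919172665222994392570659884603436627838501486955279062480481224412253967884639307724485626491581791902717153141225160704
Sum of its 146 digits: 670.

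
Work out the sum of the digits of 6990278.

41

6+9+9+0+2+7+8 = 41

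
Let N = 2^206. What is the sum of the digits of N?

283

2^206 = 102844034832575377634685573909834406561420991602098741459288064
Sum of its 63 digits: 283.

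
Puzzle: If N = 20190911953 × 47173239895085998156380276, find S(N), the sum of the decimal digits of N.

171

20190911953 × 47173239895085998156380276 = 952470733259428346138594477901839028
Sum of its 36 digits: 171.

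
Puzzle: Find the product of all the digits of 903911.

9×0×3×9×1×1 = 0

0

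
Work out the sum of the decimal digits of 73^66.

73^66 = 953473809114317491825567650077001872634437361023298637466826632453857212568672543091705781146560074510782468256955048148689
Sum of its 123 digits: 550.

550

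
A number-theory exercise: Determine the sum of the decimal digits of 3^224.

3^224 = 75017235761082801347754799639985631302843555773437467049335826804960201862842485462417511176795886253700481
Sum of its 107 digits: 486.

486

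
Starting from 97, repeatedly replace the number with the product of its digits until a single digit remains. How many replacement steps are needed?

97 → 63 → 18 → 8 (3 steps)

3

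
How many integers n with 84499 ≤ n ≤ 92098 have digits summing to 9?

The integers in [84499, 92098] that have digits summing to 9: 90000.
1 qualifies.

1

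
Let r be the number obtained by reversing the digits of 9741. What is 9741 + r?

11220

Reverse of 9741 is 1479.
9741 + 1479 = 11220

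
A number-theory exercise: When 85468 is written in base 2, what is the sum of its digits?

85468 in base 2 is 10100110111011100.
Digit sum: 1+0+1+0+0+1+1+0+1+1+1+0+1+1+1+0+0 = 10.

10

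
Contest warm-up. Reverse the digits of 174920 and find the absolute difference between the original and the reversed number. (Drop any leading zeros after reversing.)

Reverse of 174920 is 29471.
|174920 − 29471| = 145449

145449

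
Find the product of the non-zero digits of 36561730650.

340200

3×6×5×6×1×7×3×6×5 = 340200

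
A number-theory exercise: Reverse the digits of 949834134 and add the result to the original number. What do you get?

1381273083

Reverse of 949834134 is 431438949.
949834134 + 431438949 = 1381273083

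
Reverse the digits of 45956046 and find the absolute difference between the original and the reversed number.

18109908

Reverse of 45956046 is 64065954.
|45956046 − 64065954| = 18109908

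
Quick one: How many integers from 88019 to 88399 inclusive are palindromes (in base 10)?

The integers in [88019, 88399] that are palindromes (in base 10): 88088, 88188, 88288, 88388.
4 qualify.

4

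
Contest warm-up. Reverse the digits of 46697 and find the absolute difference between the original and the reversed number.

Reverse of 46697 is 79664.
|46697 − 79664| = 32967

32967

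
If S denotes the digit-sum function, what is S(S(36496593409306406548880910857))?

5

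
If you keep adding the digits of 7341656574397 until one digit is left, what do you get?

4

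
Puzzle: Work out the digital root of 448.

7

4+4+8 = 16
1+6 = 7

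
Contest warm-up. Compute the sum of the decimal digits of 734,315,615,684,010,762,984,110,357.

7+3+4+3+1+5+6+1+5+6+8+4+0+1+0+7+6+2+9+8+4+1+1+0+3+5+7 = 107

107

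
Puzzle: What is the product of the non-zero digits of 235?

30

2×3×5 = 30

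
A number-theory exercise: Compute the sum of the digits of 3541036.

22

3+5+4+1+0+3+6 = 22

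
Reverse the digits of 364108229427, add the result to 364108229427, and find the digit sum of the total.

Reversal of 364108229427 is 724922801463; 364108229427 + 724922801463 = 1089031030890.
Digit sum of 1089031030890: 1+0+8+9+0+3+1+0+3+0+8+9+0 = 42.

42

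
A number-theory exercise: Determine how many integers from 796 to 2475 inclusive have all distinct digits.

857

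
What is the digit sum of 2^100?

2^100 = 1267650600228229401496703205376
Sum of its 31 digits: 115.

115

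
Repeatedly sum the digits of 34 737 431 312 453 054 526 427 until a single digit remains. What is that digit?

3+4+7+3+7+4+3+1+3+1+2+4+5+3+0+5+4+5+2+6+4+2+7 = 85
8+5 = 13
1+3 = 4
(Equivalently, 34 737 431 312 453 054 526 427 mod 9 = 4.)

4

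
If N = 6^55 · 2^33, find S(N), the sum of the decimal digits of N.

6^55 · 2^33 = 53989415782483456907192461472369228929621535219515392
Sum of its 53 digits: 252.

252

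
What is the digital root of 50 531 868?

9

5+0+5+3+1+8+6+8 = 36
3+6 = 9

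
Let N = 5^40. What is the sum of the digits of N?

5^40 = 9094947017729282379150390625
Sum of its 28 digits: 130.

130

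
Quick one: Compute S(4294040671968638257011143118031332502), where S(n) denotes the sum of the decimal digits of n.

4+2+9+4+0+4+0+6+7+1+9+6+8+6+3+8+2+5+7+0+1+1+1+4+3+1+1+8+0+3+1+3+3+2+5+0+2 = 130

130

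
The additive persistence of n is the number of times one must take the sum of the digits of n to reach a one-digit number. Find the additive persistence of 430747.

2

430747 → 25 → 7 (2 steps)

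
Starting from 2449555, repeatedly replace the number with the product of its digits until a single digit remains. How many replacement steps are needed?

2449555 → 36000 → 0 (2 steps)

2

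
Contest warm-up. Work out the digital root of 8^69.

8

The digital root of n equals n mod 9 (or 9 when 9 | n), so we need 8^69 mod 9.
8^69 ≡ 8 (mod 9), so the digital root is 8.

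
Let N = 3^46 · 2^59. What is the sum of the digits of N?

189

3^46 · 2^59 = 5109135976073570358633178709058599780352
Sum of its 40 digits: 189.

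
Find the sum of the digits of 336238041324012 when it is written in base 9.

60

336238041324012 in base 9 is 1562461135831806.
Digit sum: 1+5+6+2+4+6+1+1+3+5+8+3+1+8+0+6 = 60.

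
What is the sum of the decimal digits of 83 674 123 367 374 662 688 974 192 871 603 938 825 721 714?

214

8+3+6+7+4+1+2+3+3+6+7+3+7+4+6+6+2+6+8+8+9+7+4+1+9+2+8+7+1+6+0+3+9+3+8+8+2+5+7+2+1+7+1+4 = 214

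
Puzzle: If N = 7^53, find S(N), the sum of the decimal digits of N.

220

7^53 = 616873509628062366290756156815389726793178407
Sum of its 45 digits: 220.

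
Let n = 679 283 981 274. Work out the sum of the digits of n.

66

6+7+9+2+8+3+9+8+1+2+7+4 = 66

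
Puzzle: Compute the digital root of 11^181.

2

The digital root of n equals n mod 9 (or 9 when 9 | n), so we need 11^181 mod 9.
11^181 ≡ 2 (mod 9), so the digital root is 2.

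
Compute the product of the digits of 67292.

1512

6×7×2×9×2 = 1512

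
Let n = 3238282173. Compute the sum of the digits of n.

39

3+2+3+8+2+8+2+1+7+3 = 39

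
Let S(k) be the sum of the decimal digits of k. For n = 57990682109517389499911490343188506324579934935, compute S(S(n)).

11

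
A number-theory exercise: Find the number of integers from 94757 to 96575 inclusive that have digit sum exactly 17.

16

The integers in [94757, 96575] that have digit sum exactly 17: 95003, 95012, 95021, 95030, 95102, 95111, …, 96110, 96200.
16 qualify.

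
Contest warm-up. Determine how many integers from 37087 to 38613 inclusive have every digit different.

519

The integers in [37087, 38613] that have every digit different: 37089, 37091, 37092, 37094, 37095, 37096, …, 38610, 38612.
519 qualify.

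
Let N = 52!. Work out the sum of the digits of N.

279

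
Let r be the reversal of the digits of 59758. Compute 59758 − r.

-26037

Reverse of 59758 is 85795.
59758 − 85795 = -26037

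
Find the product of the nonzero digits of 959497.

9×5×9×4×9×7 = 102060

102060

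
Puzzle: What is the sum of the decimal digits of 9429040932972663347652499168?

139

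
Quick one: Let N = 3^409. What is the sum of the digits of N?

3^409 = 1388651220956629109998434257429124593929525972228492736160594286427905629911806893003950332955107941634963926806367480413276779117032722946240857697318617464081342296027574244566861145864854123683
Sum of its 196 digits: 900.

900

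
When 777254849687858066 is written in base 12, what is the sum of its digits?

777254849687858066 in base 12 is 42546379091590B82.
Digit sum: 4+2+5+4+6+3+7+9+0+9+1+5+9+0+11+8+2 = 85.

85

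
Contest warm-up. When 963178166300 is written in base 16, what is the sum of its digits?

65

963178166300 in base 16 is E041E4781C.
Digit sum: 14+0+4+1+14+4+7+8+1+12 = 65.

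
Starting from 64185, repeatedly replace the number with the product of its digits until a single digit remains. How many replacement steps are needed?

64185 → 960 → 0 (2 steps)

2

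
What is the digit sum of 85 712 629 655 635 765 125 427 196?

8+5+7+1+2+6+2+9+6+5+5+6+3+5+7+6+5+1+2+5+4+2+7+1+9+6 = 125

125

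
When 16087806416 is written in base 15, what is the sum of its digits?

66

16087806416 in base 15 is 64258C6CB.
Digit sum: 6+4+2+5+8+12+6+12+11 = 66.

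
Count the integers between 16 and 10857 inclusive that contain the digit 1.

The integers in [16, 10857] that contain the digit 1: 16, 17, 18, 19, 21, 31, …, 10856, 10857.
4290 qualify.

4290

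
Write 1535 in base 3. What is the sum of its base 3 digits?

1535 in base 3 is 2002212.
Digit sum: 2+0+0+2+2+1+2 = 9.

9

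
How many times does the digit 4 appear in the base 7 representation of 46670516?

4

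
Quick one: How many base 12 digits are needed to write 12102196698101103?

15

12102196698101103 in base 12 is 95141296B6B9A13, which has 15 digits.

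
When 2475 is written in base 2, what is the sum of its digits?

7

2475 in base 2 is 100110101011.
Digit sum: 1+0+0+1+1+0+1+0+1+0+1+1 = 7.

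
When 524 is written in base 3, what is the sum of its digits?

6

524 in base 3 is 201102.
Digit sum: 2+0+1+1+0+2 = 6.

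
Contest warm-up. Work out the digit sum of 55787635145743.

70

5+5+7+8+7+6+3+5+1+4+5+7+4+3 = 70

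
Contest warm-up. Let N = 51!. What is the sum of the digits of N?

51! = 1551118753287382280224243016469303211063259720016986112000000000000
Sum of its 67 digits: 198.

198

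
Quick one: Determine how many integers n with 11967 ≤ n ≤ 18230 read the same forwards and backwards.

The integers in [11967, 18230] that read the same forwards and backwards: 12021, 12121, 12221, 12321, 12421, 12521, …, 18081, 18181.
62 qualify.

62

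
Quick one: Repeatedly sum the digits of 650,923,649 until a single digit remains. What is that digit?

6+5+0+9+2+3+6+4+9 = 44
4+4 = 8

8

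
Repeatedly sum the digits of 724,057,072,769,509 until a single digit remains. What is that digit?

7+2+4+0+5+7+0+7+2+7+6+9+5+0+9 = 70
7+0 = 7

7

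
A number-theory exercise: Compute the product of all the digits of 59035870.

0

5×9×0×3×5×8×7×0 = 0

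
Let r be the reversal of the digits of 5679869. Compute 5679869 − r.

-4009896

Reverse of 5679869 is 9689765.
5679869 − 9689765 = -4009896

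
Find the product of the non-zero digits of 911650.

270

9×1×1×6×5 = 270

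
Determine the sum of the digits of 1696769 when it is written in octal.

1696769 in base 8 is 6362001.
Digit sum: 6+3+6+2+0+0+1 = 18.

18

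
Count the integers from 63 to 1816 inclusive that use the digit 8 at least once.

434

The integers in [63, 1816] that use the digit 8 at least once: 68, 78, 80, 81, 82, 83, …, 1815, 1816.
434 qualify.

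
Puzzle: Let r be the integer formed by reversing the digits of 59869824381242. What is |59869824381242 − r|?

Reverse of 59869824381242 is 24218342896895.
|59869824381242 − 24218342896895| = 35651481484347

35651481484347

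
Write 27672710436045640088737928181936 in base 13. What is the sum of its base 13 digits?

168

27672710436045640088737928181936 in base 13 is 1A2884552926A97781AC418469073.
Digit sum: 1+10+2+8+8+4+5+5+2+9+2+6+10+9+7+7+8+1+10+12+4+1+8+4+6+9+0+7+3 = 168.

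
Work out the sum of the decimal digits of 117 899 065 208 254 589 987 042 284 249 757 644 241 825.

203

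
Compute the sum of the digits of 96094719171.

9+6+0+9+4+7+1+9+1+7+1 = 54

54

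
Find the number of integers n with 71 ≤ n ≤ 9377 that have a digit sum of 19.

633

The integers in [71, 9377] that have a digit sum of 19: 199, 289, 298, 379, 388, 397, …, 9361, 9370.
633 qualify.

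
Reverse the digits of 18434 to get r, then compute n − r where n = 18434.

-25047

Reverse of 18434 is 43481.
18434 − 43481 = -25047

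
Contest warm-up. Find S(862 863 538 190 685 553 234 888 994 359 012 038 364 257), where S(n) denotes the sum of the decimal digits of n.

8+6+2+8+6+3+5+3+8+1+9+0+6+8+5+5+5+3+2+3+4+8+8+8+9+9+4+3+5+9+0+1+2+0+3+8+3+6+4+2+5+7 = 204

204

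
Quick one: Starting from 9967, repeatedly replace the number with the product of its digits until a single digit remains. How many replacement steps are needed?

2

9967 → 3402 → 0 (2 steps)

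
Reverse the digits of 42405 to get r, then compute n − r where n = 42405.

-8019

Reverse of 42405 is 50424.
42405 − 50424 = -8019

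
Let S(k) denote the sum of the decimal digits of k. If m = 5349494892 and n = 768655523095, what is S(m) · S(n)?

3477

S(5349494892) = 5+3+4+9+4+9+4+8+9+2 = 57.
S(768655523095) = 7+6+8+6+5+5+5+2+3+0+9+5 = 61.
57 · 61 = 3477.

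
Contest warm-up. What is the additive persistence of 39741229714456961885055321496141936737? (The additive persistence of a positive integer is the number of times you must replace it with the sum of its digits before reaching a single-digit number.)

39741229714456961885055321496141936737 → 177 → 15 → 6 (3 steps)

3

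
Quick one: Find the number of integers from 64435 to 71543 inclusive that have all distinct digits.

2037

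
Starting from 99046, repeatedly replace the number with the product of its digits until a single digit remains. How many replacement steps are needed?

1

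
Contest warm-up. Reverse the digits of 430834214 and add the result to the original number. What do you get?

Reverse of 430834214 is 412438034.
430834214 + 412438034 = 843272248

843272248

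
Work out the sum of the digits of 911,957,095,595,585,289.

9+1+1+9+5+7+0+9+5+5+9+5+5+8+5+2+8+9 = 102

102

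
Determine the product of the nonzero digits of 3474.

3×4×7×4 = 336

336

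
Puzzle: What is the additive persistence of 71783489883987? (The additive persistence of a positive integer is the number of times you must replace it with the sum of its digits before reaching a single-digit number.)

2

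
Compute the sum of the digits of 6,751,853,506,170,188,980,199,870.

122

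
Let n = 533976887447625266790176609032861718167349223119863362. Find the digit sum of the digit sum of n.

12

First digit sum: 255.
2+5+5 = 12.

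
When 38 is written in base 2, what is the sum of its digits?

38 in base 2 is 100110.
Digit sum: 1+0+0+1+1+0 = 3.

3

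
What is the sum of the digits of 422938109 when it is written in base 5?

29

422938109 in base 5 is 1331233004414.
Digit sum: 1+3+3+1+2+3+3+0+0+4+4+1+4 = 29.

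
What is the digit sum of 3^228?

3^228 = 6076396096647706909168138770838836135530328017648434830996201971201776350890241322455818405320466786549738961
Sum of its 109 digits: 495.

495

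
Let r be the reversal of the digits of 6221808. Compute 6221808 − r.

Reverse of 6221808 is 8081226.
6221808 − 8081226 = -1859418

-1859418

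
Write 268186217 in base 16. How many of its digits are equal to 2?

268186217 in base 16 is FFC3269.
The digit 2 appears 1 time.

1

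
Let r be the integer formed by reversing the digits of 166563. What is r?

365661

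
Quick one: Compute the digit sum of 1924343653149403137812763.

1+9+2+4+3+4+3+6+5+3+1+4+9+4+0+3+1+3+7+8+1+2+7+6+3 = 99

99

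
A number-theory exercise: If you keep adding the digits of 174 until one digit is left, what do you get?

1+7+4 = 12
1+2 = 3

3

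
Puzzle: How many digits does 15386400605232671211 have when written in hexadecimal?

16

15386400605232671211 in base 16 is D58779D46EBFA9EB, which has 16 digits.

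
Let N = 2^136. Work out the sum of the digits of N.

178

2^136 = 87112285931760246646623899502532662132736
Sum of its 41 digits: 178.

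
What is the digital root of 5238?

9

5+2+3+8 = 18
1+8 = 9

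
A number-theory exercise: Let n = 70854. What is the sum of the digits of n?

24

7+0+8+5+4 = 24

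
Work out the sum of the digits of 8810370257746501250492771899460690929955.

191

8+8+1+0+3+7+0+2+5+7+7+4+6+5+0+1+2+5+0+4+9+2+7+7+1+8+9+9+4+6+0+6+9+0+9+2+9+9+5+5 = 191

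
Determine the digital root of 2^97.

2

The digital root of n equals n mod 9 (or 9 when 9 | n), so we need 2^97 mod 9.
2^97 ≡ 2 (mod 9), so the digital root is 2.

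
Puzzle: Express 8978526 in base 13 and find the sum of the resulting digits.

42

8978526 in base 13 is 1B2494B.
Digit sum: 1+11+2+4+9+4+11 = 42.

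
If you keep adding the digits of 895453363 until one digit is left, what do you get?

8+9+5+4+5+3+3+6+3 = 46
4+6 = 10
1+0 = 1
(Equivalently, 895453363 mod 9 = 1.)

1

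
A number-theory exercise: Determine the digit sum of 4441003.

4+4+4+1+0+0+3 = 16

16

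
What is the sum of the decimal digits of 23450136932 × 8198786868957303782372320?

134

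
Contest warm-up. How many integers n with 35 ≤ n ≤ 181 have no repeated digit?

116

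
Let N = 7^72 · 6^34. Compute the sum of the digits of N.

7^72 · 6^34 = 2014658284687753682433433969000613691794036160633801822871404206281047881200250331856896
Sum of its 88 digits: 360.

360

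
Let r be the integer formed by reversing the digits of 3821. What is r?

1283

Reversing 3821 gives 1283.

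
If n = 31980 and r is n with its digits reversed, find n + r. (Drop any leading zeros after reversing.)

40893

Reverse of 31980 is 8913.
31980 + 8913 = 40893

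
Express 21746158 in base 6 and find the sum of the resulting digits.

28

21746158 in base 6 is 2054032354.
Digit sum: 2+0+5+4+0+3+2+3+5+4 = 28.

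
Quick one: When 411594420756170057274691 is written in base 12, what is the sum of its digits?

411594420756170057274691 in base 12 is 8B43AB5B54034484248597.
Digit sum: 8+11+4+3+10+11+5+11+5+4+0+3+4+4+8+4+2+4+8+5+9+7 = 130.

130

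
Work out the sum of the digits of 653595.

33

6+5+3+5+9+5 = 33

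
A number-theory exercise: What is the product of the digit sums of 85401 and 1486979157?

1026

S(85401) = 8+5+4+0+1 = 18.
S(1486979157) = 1+4+8+6+9+7+9+1+5+7 = 57.
18 · 57 = 1026.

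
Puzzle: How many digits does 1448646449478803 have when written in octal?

1448646449478803 in base 8 is 51130451101536223, which has 17 digits.

17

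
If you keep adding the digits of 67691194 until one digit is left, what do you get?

6+7+6+9+1+1+9+4 = 43
4+3 = 7
(Equivalently, 67691194 mod 9 = 7.)

7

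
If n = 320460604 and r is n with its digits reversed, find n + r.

Reverse of 320460604 is 406064023.
320460604 + 406064023 = 726524627

726524627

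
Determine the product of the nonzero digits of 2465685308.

1382400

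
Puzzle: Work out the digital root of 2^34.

The digital root of n equals n mod 9 (or 9 when 9 | n), so we need 2^34 mod 9.
2^34 ≡ 7 (mod 9), so the digital root is 7.

7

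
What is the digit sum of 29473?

25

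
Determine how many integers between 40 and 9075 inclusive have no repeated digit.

4781

The integers in [40, 9075] that have no repeated digit: 40, 41, 42, 43, 45, 46, …, 9074, 9075.
4781 qualify.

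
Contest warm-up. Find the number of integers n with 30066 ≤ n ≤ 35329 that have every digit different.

The integers in [30066, 35329] that have every digit different: 30124, 30125, 30126, 30127, 30128, 30129, …, 35297, 35298.
1470 qualify.

1470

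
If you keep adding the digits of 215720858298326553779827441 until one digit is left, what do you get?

4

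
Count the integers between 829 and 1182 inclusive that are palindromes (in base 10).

The integers in [829, 1182] that are palindromes (in base 10): 838, 848, 858, 868, 878, 888, …, 1001, 1111.
19 qualify.

19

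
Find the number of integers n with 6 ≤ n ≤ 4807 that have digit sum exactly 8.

145

The integers in [6, 4807] that have digit sum exactly 8: 8, 17, 26, 35, 44, 53, …, 4310, 4400.
145 qualify.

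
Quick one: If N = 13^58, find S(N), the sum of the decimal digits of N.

13^58 = 40617616406773309930154634339905725588976750479274358606191163529
Sum of its 65 digits: 301.

301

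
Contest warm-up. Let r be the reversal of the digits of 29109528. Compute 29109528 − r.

-53480664

Reverse of 29109528 is 82590192.
29109528 − 82590192 = -53480664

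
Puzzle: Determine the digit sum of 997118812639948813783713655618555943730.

198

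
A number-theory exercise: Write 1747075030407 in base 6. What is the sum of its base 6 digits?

1747075030407 in base 6 is 3414332321045543.
Digit sum: 3+4+1+4+3+3+2+3+2+1+0+4+5+5+4+3 = 47.

47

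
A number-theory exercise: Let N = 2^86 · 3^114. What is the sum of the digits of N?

324

2^86 · 3^114 = 190722822468475991312401156641766885732221784407783110900237755121725303544610816
Sum of its 81 digits: 324.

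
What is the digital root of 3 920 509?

3+9+2+0+5+0+9 = 28
2+8 = 10
1+0 = 1

1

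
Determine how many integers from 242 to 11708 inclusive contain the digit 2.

The integers in [242, 11708] that contain the digit 2: 242, 243, 244, 245, 246, 247, …, 11692, 11702.
3845 qualify.

3845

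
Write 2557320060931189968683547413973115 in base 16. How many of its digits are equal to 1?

2557320060931189968683547413973115 in base 16 is 7E15EAC67EC5EFCFFE5E0814087B.
The digit 1 appears 2 times.

2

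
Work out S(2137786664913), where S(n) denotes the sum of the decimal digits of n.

63

2+1+3+7+7+8+6+6+6+4+9+1+3 = 63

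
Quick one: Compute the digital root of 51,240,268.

1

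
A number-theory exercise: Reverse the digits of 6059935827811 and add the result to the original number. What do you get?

Reverse of 6059935827811 is 1187285399506.
6059935827811 + 1187285399506 = 7247221227317

7247221227317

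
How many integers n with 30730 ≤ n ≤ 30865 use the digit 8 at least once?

The integers in [30730, 30865] that use the digit 8 at least once: 30738, 30748, 30758, 30768, 30778, 30780, …, 30864, 30865.
82 qualify.

82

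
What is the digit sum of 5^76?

247

5^76 = 132348898008484427979425390731194056570529937744140625
Sum of its 54 digits: 247.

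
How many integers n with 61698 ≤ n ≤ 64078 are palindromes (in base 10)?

24

The integers in [61698, 64078] that are palindromes (in base 10): 61716, 61816, 61916, 62026, 62126, 62226, …, 63936, 64046.
24 qualify.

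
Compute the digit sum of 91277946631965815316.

9+1+2+7+7+9+4+6+6+3+1+9+6+5+8+1+5+3+1+6 = 99

99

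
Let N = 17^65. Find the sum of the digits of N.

17^65 = 95319090450218007303742536355848761234066170796000792973413605849481890760893457
Sum of its 80 digits: 350.

350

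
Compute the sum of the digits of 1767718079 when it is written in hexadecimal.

1767718079 in base 16 is 695D3CBF.
Digit sum: 6+9+5+13+3+12+11+15 = 74.

74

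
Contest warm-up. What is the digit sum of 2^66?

109

2^66 = 73786976294838206464
Sum of its 20 digits: 109.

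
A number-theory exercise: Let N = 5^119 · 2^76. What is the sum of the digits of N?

149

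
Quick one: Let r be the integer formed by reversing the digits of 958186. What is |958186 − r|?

276327

Reverse of 958186 is 681859.
|958186 − 681859| = 276327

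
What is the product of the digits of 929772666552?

9×2×9×7×7×2×6×6×6×5×5×2 = 171460800

171460800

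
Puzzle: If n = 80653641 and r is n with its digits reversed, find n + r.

Reverse of 80653641 is 14635608.
80653641 + 14635608 = 95289249

95289249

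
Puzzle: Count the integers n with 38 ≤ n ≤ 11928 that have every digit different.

5576

The integers in [38, 11928] that have every digit different: 38, 39, 40, 41, 42, 43, …, 10986, 10987.
5576 qualify.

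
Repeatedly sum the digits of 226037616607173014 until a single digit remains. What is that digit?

2+2+6+0+3+7+6+1+6+6+0+7+1+7+3+0+1+4 = 62
6+2 = 8

8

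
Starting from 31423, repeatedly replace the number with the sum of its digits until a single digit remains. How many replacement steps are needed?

31423 → 13 → 4 (2 steps)

2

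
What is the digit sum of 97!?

648

97! = 96192759682482119853328425949563698712343813919172976158104477319333745612481875498805879175589072651261284189679678167647067832320000000000000000000000
Sum of its 152 digits: 648.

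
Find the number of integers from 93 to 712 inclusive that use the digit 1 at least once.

The integers in [93, 712] that use the digit 1 at least once: 100, 101, 102, 103, 104, 105, …, 711, 712.
199 qualify.

199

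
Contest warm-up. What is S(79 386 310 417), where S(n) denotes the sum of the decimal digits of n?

7+9+3+8+6+3+1+0+4+1+7 = 49

49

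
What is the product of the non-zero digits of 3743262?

6048

3×7×4×3×2×6×2 = 6048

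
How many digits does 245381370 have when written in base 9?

245381370 in base 9 is 562648856, which has 9 digits.

9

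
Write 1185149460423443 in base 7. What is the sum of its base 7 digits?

1185149460423443 in base 7 is 504430136311062404.
Digit sum: 5+0+4+4+3+0+1+3+6+3+1+1+0+6+2+4+0+4 = 47.

47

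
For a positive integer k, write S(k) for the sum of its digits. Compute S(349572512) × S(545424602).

S(349572512) = 3+4+9+5+7+2+5+1+2 = 38.
S(545424602) = 5+4+5+4+2+4+6+0+2 = 32.
38 · 32 = 1216.

1216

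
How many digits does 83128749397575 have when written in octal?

83128749397575 in base 8 is 2271535345013107, which has 16 digits.

16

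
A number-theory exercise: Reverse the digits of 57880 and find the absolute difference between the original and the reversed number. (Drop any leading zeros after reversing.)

Reverse of 57880 is 8875.
|57880 − 8875| = 49005

49005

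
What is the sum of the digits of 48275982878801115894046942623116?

4+8+2+7+5+9+8+2+8+7+8+8+0+1+1+1+5+8+9+4+0+4+6+9+4+2+6+2+3+1+1+6 = 149

149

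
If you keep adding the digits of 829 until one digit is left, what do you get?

1

8+2+9 = 19
1+9 = 10
1+0 = 1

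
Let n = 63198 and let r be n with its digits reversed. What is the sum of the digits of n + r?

18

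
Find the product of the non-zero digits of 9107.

9×1×7 = 63

63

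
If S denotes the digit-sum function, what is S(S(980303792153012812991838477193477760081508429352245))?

6

First digit sum: 222.
2+2+2 = 6.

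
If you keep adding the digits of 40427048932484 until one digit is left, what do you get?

4+0+4+2+7+0+4+8+9+3+2+4+8+4 = 59
5+9 = 14
1+4 = 5

5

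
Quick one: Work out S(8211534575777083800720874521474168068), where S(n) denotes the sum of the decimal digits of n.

8+2+1+1+5+3+4+5+7+5+7+7+7+0+8+3+8+0+0+7+2+0+8+7+4+5+2+1+4+7+4+1+6+8+0+6+8 = 161

161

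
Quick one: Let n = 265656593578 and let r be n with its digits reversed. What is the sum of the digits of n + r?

26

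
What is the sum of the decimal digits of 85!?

85! = 281710411438055027694947944226061159480056634330574206405101912752560026159795933451040286452340924018275123200000000000000000000
Sum of its 129 digits: 414.

414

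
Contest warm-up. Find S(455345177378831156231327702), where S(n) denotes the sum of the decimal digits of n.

4+5+5+3+4+5+1+7+7+3+7+8+8+3+1+1+5+6+2+3+1+3+2+7+7+0+2 = 110

110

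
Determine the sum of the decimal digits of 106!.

639

106! = 114628056373470835453434738414834942870388487424139673389282723476762012382449946252660360871841673476016298287096435143747350528228224302506311680000000000000000000000000
Sum of its 171 digits: 639.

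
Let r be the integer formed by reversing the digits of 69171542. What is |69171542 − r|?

Reverse of 69171542 is 24517196.
|69171542 − 24517196| = 44654346

44654346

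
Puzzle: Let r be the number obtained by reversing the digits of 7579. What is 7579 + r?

17336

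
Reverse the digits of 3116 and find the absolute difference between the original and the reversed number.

Reverse of 3116 is 6113.
|3116 − 6113| = 2997

2997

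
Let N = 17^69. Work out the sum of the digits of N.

404

17^69 = 7961145753492658188015880378976844387030440651052782229932477774154576998240582422097
Sum of its 85 digits: 404.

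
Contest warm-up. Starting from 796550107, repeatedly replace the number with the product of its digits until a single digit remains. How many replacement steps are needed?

796550107 → 0 (1 step)

1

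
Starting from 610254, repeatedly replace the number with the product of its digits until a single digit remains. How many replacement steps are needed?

1

610254 → 0 (1 step)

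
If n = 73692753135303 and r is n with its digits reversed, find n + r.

104045888864940

Reverse of 73692753135303 is 30353135729637.
73692753135303 + 30353135729637 = 104045888864940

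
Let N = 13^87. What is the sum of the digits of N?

442

13^87 = 8185998310860815599380499312330298539006431803783718344702355823859470167514304642248928162666917
Sum of its 97 digits: 442.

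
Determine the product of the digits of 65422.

480

6×5×4×2×2 = 480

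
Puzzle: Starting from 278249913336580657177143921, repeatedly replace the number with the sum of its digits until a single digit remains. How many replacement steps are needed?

2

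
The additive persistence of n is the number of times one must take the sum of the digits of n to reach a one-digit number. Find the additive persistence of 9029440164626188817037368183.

2

9029440164626188817037368183 → 125 → 8 (2 steps)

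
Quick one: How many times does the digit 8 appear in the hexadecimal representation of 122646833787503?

1

122646833787503 in base 16 is 6F8BF0F5F26F.
The digit 8 appears 1 time.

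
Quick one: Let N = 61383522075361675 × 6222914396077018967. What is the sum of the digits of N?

182

61383522075361675 × 6222914396077018967 = 381984403204679659725239352359889725
Sum of its 36 digits: 182.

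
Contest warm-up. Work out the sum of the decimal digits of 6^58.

171

6^58 = 1357602166130257152481187563160405662935023616
Sum of its 46 digits: 171.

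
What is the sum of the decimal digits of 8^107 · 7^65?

8^107 · 7^65 = 36475496239261976232798710969302873792650619849815155583168481338053617563287937797821264441953146923598125603456861474647169066607398876331325117169664
Sum of its 152 digits: 734.

734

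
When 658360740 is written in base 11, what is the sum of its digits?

50

658360740 in base 11 is 30869A194.
Digit sum: 3+0+8+6+9+10+1+9+4 = 50.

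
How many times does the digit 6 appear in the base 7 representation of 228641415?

228641415 in base 7 is 5444264022.
The digit 6 appears 1 time.

1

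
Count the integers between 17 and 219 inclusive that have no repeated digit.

163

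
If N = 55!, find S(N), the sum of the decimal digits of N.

279

55! = 12696403353658275925965100847566516959580321051449436762275840000000000000
Sum of its 74 digits: 279.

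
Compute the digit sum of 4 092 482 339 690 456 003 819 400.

4+0+9+2+4+8+2+3+3+9+6+9+0+4+5+6+0+0+3+8+1+9+4+0+0 = 99

99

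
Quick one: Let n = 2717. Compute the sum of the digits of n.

2+7+1+7 = 17

17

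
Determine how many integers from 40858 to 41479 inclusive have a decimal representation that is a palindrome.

6

The integers in [40858, 41479] that have a decimal representation that is a palindrome: 40904, 41014, 41114, 41214, 41314, 41414.
6 qualify.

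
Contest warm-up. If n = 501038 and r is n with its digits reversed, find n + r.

1331143

Reverse of 501038 is 830105.
501038 + 830105 = 1331143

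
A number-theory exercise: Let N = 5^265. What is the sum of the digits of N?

734

5^265 = 168675167091688371589577184820320304123359382117896120801244208401730308655516153476006005927193129425010689334885735617128810526305311458860410230020665522943090763874351978302001953125
Sum of its 186 digits: 734.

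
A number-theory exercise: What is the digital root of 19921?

4

1+9+9+2+1 = 22
2+2 = 4
(Equivalently, 19921 mod 9 = 4.)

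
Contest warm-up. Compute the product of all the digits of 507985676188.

0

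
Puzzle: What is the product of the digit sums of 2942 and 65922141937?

S(2942) = 2+9+4+2 = 17.
S(65922141937) = 6+5+9+2+2+1+4+1+9+3+7 = 49.
17 · 49 = 833.

833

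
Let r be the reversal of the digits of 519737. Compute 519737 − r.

Reverse of 519737 is 737915.
519737 − 737915 = -218178

-218178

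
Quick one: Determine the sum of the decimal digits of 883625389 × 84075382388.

86

883625389 × 84075382388 = 74291142467920248932
Sum of its 20 digits: 86.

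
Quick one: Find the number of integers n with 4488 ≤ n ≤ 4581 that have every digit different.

44

The integers in [4488, 4581] that have every digit different: 4501, 4502, 4503, 4506, 4507, 4508, …, 4580, 4581.
44 qualify.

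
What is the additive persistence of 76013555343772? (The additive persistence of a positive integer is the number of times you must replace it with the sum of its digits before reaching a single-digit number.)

76013555343772 → 58 → 13 → 4 (3 steps)

3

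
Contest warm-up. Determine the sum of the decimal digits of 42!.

189

42! = 1405006117752879898543142606244511569936384000000000
Sum of its 52 digits: 189.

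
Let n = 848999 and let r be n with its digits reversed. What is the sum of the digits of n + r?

Reversal of 848999 is 999848; 848999 + 999848 = 1848847.
Digit sum of 1848847: 1+8+4+8+8+4+7 = 40.

40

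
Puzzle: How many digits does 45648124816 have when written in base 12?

10

45648124816 in base 12 is 8A1B56AA94, which has 10 digits.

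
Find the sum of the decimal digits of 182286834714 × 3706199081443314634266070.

189

182286834714 × 3706199081443314634266070 = 675591299376236119296756462788353980
Sum of its 36 digits: 189.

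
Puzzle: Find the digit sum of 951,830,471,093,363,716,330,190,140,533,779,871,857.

167

9+5+1+8+3+0+4+7+1+0+9+3+3+6+3+7+1+6+3+3+0+1+9+0+1+4+0+5+3+3+7+7+9+8+7+1+8+5+7 = 167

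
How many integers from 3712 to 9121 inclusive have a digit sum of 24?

290

The integers in [3712, 9121] that have a digit sum of 24: 3759, 3768, 3777, 3786, 3795, 3849, …, 9087, 9096.
290 qualify.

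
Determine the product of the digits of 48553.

4×8×5×5×3 = 2400

2400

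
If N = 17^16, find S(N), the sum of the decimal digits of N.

109

17^16 = 48661191875666868481
Sum of its 20 digits: 109.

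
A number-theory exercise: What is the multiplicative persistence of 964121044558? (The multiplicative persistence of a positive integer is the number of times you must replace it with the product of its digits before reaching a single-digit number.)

964121044558 → 0 (1 step)

1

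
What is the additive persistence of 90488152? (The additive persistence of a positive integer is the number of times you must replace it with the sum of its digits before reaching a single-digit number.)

90488152 → 37 → 10 → 1 (3 steps)

3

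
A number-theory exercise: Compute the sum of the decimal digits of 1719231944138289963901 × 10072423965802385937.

1719231944138289963901 × 10072423965802385937 = 17316833036911540640933150737727400060237
Sum of its 41 digits: 147.

147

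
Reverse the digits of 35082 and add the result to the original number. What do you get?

63135

Reverse of 35082 is 28053.
35082 + 28053 = 63135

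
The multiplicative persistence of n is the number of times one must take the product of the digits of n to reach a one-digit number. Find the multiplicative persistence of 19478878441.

2

19478878441 → 14450688 → 0 (2 steps)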